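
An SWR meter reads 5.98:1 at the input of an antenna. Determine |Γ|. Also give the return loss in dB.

|Γ| ≈ 0.713; return loss ≈ 2.93 dB

|Γ| = (S − 1)/(S + 1) = (5.98 − 1)/(5.98 + 1) = 4.98/6.98
RL = −20·log₁₀|Γ| = −20·log₁₀(0.713)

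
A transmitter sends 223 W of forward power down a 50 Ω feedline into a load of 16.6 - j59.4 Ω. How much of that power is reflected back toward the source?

P_reflected ≈ 130 W

|Γ| = |(-33.4 − j59.4)/(66.6 − j59.4)| = 0.764
|Γ|² = 0.583
P_refl = |Γ|²·P_inc = 130 W, P_del = (1 − |Γ|²)·P_inc = 93 W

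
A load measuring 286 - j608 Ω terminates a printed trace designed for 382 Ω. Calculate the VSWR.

Γ = (Z_L − Z_0)/(Z_L + Z_0) = (-96 − j608)/(668 − j608)
|Γ| = 616/903 = 0.681
VSWR = (1 + |Γ|)/(1 − |Γ|) = 1.68/0.319

VSWR ≈ 5.28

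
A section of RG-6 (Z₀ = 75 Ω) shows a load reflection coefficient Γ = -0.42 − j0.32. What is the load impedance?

Z_L = Z_0·(1 + Γ)/(1 − Γ) = 75·(0.58 − j0.32)/(1.42 + j0.32)

Z_L ≈ 25.5 − j22.7 Ω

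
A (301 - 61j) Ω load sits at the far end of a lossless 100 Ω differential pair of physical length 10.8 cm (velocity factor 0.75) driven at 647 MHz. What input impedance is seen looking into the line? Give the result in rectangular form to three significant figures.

λ = v/f = 0.75·c / 647 MHz = 0.348 m
βl = 2π·l/λ = 2π × 0.311 = 112°
tan(βl) = tan(112°) = -2.5
Z_in = Z_0·(Z_L + jZ_0·tanβl)/(Z_0 + jZ_L·tanβl)
     = 100·(301 − j311)/(-52.5 − j752)

Z_in ≈ 38.4 + j42.7 Ω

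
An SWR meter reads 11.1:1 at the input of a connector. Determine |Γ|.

|Γ| ≈ 0.835

|Γ| = (S − 1)/(S + 1) = (11.1 − 1)/(11.1 + 1) = 10.1/12.1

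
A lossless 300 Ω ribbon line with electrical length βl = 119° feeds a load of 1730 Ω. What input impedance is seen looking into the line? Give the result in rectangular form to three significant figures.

Z_in ≈ 67.4 + j160 Ω

tan(βl) = tan(119°) = -1.8
Z_in = Z_0·(Z_L + jZ_0·tanβl)/(Z_0 + jZ_L·tanβl)
     = 300·(1730 − j541)/(300 − j3120)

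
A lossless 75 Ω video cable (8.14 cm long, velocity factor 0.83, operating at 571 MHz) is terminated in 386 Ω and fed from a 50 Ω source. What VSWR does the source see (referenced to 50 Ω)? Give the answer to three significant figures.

λ = v/f = 0.83·c / 571 MHz = 0.436 m
βl = 2π·l/λ = 2π × 0.187 = 67.2°
tan(βl) = 2.38
Z_in = Z_0·(Z_L + jZ_0·tanβl)/(Z_0 + jZ_L·tanβl) = 17 − j30.1 Ω
Γ_s = (Z_in − Z_s)/(Z_in + Z_s) = (-33 − j30.1)/(67 − j30.1), |Γ_s| = 0.608
VSWR = (1 + |Γ_s|)/(1 − |Γ_s|)

VSWR ≈ 4.1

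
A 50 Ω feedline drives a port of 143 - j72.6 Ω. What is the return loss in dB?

RL ≈ 4.85 dB

Γ = (93 − j72.6)/(193 − j72.6), |Γ| = 0.572
RL = −20·log₁₀|Γ| = −20·log₁₀(0.572)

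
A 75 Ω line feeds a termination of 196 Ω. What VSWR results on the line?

VSWR ≈ 2.61

Γ = (196 − 75)/(196 + 75) = 0.446
VSWR = (1 + 0.446)/(1 − 0.446)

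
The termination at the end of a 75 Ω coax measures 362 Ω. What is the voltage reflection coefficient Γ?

Γ = 0.657

Γ = (Z_L − Z_0)/(Z_L + Z_0) = (362 − 75)/(362 + 75) = 287/437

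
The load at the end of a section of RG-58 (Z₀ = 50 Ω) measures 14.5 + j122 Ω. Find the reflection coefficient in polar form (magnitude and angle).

Γ = (Z_L − Z_0)/(Z_L + Z_0) = (-35.5 + j122)/(64.5 + j122)
|Γ| = 127/138 = 0.921

Γ ≈ 0.921 ∠ 44.1°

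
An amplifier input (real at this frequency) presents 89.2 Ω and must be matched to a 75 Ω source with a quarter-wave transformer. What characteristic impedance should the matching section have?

Z_qwt ≈ 81.8 Ω

Z_qwt = √(Z_0·R_L) = √(75 × 89.2) = √6690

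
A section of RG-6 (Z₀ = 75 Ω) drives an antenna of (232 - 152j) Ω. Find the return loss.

RL ≈ 3.9 dB

Γ = (157 − j152)/(307 − j152), |Γ| = 0.638
RL = −20·log₁₀|Γ| = −20·log₁₀(0.638)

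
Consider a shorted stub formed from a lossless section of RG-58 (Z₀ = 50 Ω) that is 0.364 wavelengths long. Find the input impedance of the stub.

βl = 2π × 0.364 = 131°
tan(βl) = -1.15
For a shorted stub, Z_in = jZ_0·tan(βl)

Z_in ≈ −j57.4 Ω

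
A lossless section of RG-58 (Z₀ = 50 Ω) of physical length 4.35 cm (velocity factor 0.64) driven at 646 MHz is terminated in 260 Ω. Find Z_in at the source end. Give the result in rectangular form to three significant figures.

λ = v/f = 0.64·c / 646 MHz = 0.297 m
βl = 2π·l/λ = 2π × 0.146 = 52.7°
tan(βl) = tan(52.7°) = 1.31
Z_in = Z_0·(Z_L + jZ_0·tanβl)/(Z_0 + jZ_L·tanβl)
     = 50·(260 + j65.6)/(50 + j341)

Z_in ≈ 14.9 − j35.9 Ω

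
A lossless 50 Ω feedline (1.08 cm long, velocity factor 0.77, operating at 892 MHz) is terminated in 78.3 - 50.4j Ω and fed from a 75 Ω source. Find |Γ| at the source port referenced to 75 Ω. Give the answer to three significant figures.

|Γ| ≈ 0.406

λ = v/f = 0.77·c / 892 MHz = 0.259 m
βl = 2π·l/λ = 2π × 0.0417 = 15°
tan(βl) = 0.268
Z_in = Z_0·(Z_L + jZ_0·tanβl)/(Z_0 + jZ_L·tanβl) = 46.9 − j44.6 Ω
Γ_s = (Z_in − Z_s)/(Z_in + Z_s) = (-28.1 − j44.6)/(122 − j44.6), |Γ_s| = 0.406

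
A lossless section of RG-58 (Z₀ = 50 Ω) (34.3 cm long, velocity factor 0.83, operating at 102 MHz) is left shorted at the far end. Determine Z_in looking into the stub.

λ = v/f = 0.83·c / 102 MHz = 2.44 m
βl = 2π·l/λ = 2π × 0.141 = 50.6°
tan(βl) = 1.22
For a shorted stub, Z_in = jZ_0·tan(βl)

Z_in ≈ +j60.8 Ω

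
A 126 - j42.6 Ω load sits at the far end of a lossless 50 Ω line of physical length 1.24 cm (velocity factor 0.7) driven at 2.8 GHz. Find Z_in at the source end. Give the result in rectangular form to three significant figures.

λ = v/f = 0.7·c / 2.8 GHz = 0.075 m
βl = 2π·l/λ = 2π × 0.165 = 59.5°
tan(βl) = tan(59.5°) = 1.7
Z_in = Z_0·(Z_L + jZ_0·tanβl)/(Z_0 + jZ_L·tanβl)
     = 50·(126 + j42.4)/(122 + j214)

Z_in ≈ 20.1 − j17.9 Ω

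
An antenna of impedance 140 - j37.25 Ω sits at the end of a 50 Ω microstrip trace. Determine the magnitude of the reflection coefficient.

|Γ| ≈ 0.503

Γ = (Z_L − Z_0)/(Z_L + Z_0) = (90 − j37.25)/(190 − j37.25)
|Γ| = 97.4/194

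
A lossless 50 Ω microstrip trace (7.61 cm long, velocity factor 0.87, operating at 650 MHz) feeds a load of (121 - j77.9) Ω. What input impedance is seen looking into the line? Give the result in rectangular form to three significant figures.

λ = v/f = 0.87·c / 650 MHz = 0.402 m
βl = 2π·l/λ = 2π × 0.19 = 68.2°
tan(βl) = tan(68.2°) = 2.5
Z_in = Z_0·(Z_L + jZ_0·tanβl)/(Z_0 + jZ_L·tanβl)
     = 50·(121 + j47.3)/(245 + j303)

Z_in ≈ 14.5 − j8.26 Ω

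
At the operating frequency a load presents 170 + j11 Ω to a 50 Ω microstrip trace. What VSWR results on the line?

Γ = (Z_L − Z_0)/(Z_L + Z_0) = (120 + j11)/(220 + j11)
|Γ| = 121/220 = 0.547
VSWR = (1 + |Γ|)/(1 − |Γ|) = 1.55/0.453

VSWR ≈ 3.42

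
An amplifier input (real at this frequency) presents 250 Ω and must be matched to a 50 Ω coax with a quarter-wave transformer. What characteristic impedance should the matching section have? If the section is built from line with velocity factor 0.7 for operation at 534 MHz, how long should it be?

Z_qwt ≈ 112 Ω; length ≈ 9.83 cm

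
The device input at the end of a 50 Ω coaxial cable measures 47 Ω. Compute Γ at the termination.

Γ = (Z_L − Z_0)/(Z_L + Z_0) = (47 − 50)/(47 + 50) = -3/97

Γ = -0.0309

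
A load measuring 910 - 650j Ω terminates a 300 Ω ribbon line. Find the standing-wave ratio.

VSWR ≈ 4.7

Γ = (Z_L − Z_0)/(Z_L + Z_0) = (610 − j650)/(1210 − j650)
|Γ| = 891/1370 = 0.649
VSWR = (1 + |Γ|)/(1 − |Γ|) = 1.65/0.351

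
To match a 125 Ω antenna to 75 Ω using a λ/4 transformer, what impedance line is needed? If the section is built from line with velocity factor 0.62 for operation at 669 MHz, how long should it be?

Z_qwt ≈ 96.8 Ω; length ≈ 6.95 cm

Z_qwt = √(Z_0·R_L) = √(75 × 125) = √9375
λ = 0.62·c/f = 0.278 m, so l = λ/4 = 0.0695 m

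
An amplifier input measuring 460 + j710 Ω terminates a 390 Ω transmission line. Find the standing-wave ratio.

Γ = (Z_L − Z_0)/(Z_L + Z_0) = (70 + j710)/(850 + j710)
|Γ| = 713/1110 = 0.644
VSWR = (1 + |Γ|)/(1 − |Γ|) = 1.64/0.356

VSWR ≈ 4.62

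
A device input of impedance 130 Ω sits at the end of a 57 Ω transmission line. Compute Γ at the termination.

Γ = 0.39

Γ = (Z_L − Z_0)/(Z_L + Z_0) = (130 − 57)/(130 + 57) = 73/187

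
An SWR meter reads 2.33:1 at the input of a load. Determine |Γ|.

|Γ| ≈ 0.399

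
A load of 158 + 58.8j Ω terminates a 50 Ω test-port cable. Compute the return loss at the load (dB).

Γ = (108 + j58.8)/(208 + j58.8), |Γ| = 0.569
RL = −20·log₁₀|Γ| = −20·log₁₀(0.569)

RL ≈ 4.9 dB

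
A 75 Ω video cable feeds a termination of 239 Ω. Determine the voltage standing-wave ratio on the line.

VSWR ≈ 3.19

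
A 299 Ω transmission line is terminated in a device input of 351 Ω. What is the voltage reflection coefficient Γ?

Γ = (Z_L − Z_0)/(Z_L + Z_0) = (351 − 299)/(351 + 299) = 52/650

Γ = 0.08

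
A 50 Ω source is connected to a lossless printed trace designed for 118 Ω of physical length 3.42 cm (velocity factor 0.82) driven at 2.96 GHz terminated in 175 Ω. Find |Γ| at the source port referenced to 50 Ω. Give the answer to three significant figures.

|Γ| ≈ 0.502

λ = v/f = 0.82·c / 2.96 GHz = 0.0831 m
βl = 2π·l/λ = 2π × 0.412 = 148°
tan(βl) = -0.621
Z_in = Z_0·(Z_L + jZ_0·tanβl)/(Z_0 + jZ_L·tanβl) = 131 + j47.6 Ω
Γ_s = (Z_in − Z_s)/(Z_in + Z_s) = (81.2 + j47.6)/(181 + j47.6), |Γ_s| = 0.502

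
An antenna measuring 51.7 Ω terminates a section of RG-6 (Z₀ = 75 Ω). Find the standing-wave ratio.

Γ = (51.7 − 75)/(51.7 + 75) = -0.184
VSWR = (1 + 0.184)/(1 − 0.184)

VSWR ≈ 1.45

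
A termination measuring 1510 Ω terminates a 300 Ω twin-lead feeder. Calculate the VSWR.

VSWR ≈ 5.03

Γ = (1510 − 300)/(1510 + 300) = 0.669
VSWR = (1 + 0.669)/(1 − 0.669)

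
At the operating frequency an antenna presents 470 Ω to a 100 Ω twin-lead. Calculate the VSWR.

Γ = (470 − 100)/(470 + 100) = 0.649
VSWR = (1 + 0.649)/(1 − 0.649)

VSWR ≈ 4.7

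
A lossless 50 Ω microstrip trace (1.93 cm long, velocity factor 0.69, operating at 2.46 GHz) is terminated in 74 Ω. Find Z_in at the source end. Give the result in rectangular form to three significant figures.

λ = v/f = 0.69·c / 2.46 GHz = 0.0841 m
βl = 2π·l/λ = 2π × 0.229 = 82.6°
tan(βl) = tan(82.6°) = 7.67
Z_in = Z_0·(Z_L + jZ_0·tanβl)/(Z_0 + jZ_L·tanβl)
     = 50·(74 + j383)/(50 + j567)

Z_in ≈ 34.1 − j3.52 Ω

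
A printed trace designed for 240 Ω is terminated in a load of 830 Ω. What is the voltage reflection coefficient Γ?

Γ = 0.551

Γ = (Z_L − Z_0)/(Z_L + Z_0) = (830 − 240)/(830 + 240) = 590/1070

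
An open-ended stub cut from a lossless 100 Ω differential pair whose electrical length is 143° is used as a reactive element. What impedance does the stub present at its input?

Z_in ≈ +j133 Ω

tan(βl) = -0.754
For an open-ended stub, Z_in = −jZ_0·cot(βl) = −jZ_0/tan(βl)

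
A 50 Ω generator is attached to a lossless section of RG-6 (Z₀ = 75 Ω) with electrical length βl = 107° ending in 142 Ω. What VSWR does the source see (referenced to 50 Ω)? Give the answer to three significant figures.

tan(βl) = -3.27
Z_in = Z_0·(Z_L + jZ_0·tanβl)/(Z_0 + jZ_L·tanβl) = 42.2 + j16.1 Ω
Γ_s = (Z_in − Z_s)/(Z_in + Z_s) = (-7.79 + j16.1)/(92.2 + j16.1), |Γ_s| = 0.191
VSWR = (1 + |Γ_s|)/(1 − |Γ_s|)

VSWR ≈ 1.47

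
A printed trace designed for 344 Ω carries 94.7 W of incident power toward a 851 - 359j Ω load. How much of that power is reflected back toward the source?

|Γ| = |(507 − j359)/(1195 − j359)| = 0.498
|Γ|² = 0.248
P_refl = |Γ|²·P_inc = 23.5 W, P_del = (1 − |Γ|²)·P_inc = 71.2 W

P_reflected ≈ 23.5 W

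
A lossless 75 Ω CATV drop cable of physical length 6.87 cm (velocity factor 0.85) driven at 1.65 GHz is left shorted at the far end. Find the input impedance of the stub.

λ = v/f = 0.85·c / 1.65 GHz = 0.155 m
βl = 2π·l/λ = 2π × 0.445 = 160°
tan(βl) = -0.363
For a shorted stub, Z_in = jZ_0·tan(βl)

Z_in ≈ −j27.3 Ω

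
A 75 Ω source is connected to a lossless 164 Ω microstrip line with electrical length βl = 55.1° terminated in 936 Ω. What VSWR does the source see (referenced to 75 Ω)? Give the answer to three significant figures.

tan(βl) = 1.43
Z_in = Z_0·(Z_L + jZ_0·tanβl)/(Z_0 + jZ_L·tanβl) = 42.1 − j109 Ω
Γ_s = (Z_in − Z_s)/(Z_in + Z_s) = (-32.9 − j109)/(117 − j109), |Γ_s| = 0.713
VSWR = (1 + |Γ_s|)/(1 − |Γ_s|)

VSWR ≈ 5.96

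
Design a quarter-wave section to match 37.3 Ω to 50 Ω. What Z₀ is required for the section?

Z_qwt = √(Z_0·R_L) = √(50 × 37.3) = √1865

Z_qwt ≈ 43.2 Ω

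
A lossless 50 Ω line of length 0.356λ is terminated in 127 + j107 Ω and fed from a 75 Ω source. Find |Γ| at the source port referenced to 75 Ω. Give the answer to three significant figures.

|Γ| ≈ 0.716

βl = 2π × 0.356 = 128°
tan(βl) = -1.27
Z_in = Z_0·(Z_L + jZ_0·tanβl)/(Z_0 + jZ_L·tanβl) = 13.7 + j23.5 Ω
Γ_s = (Z_in − Z_s)/(Z_in + Z_s) = (-61.3 + j23.5)/(88.7 + j23.5), |Γ_s| = 0.716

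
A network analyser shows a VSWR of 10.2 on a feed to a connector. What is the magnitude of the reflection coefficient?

|Γ| ≈ 0.821

|Γ| = (S − 1)/(S + 1) = (10.2 − 1)/(10.2 + 1) = 9.2/11.2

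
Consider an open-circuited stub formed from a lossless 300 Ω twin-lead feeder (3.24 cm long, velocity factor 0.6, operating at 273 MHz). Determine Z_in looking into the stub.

λ = v/f = 0.6·c / 273 MHz = 0.659 m
βl = 2π·l/λ = 2π × 0.0491 = 17.7°
tan(βl) = 0.319
For an open-circuited stub, Z_in = −jZ_0·cot(βl) = −jZ_0/tan(βl)

Z_in ≈ −j941 Ω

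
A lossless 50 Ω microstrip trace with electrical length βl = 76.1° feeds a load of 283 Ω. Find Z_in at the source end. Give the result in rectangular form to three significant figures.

tan(βl) = tan(76.1°) = 4.04
Z_in = Z_0·(Z_L + jZ_0·tanβl)/(Z_0 + jZ_L·tanβl)
     = 50·(283 + j202)/(50 + j1140)

Z_in ≈ 9.36 − j12 Ω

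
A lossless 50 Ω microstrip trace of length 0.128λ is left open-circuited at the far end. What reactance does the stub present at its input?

X_in ≈ -48.1 Ω (capacitive)

βl = 2π × 0.128 = 46.1°
tan(βl) = 1.04
For an open-circuited stub, Z_in = −jZ_0·cot(βl) = −jZ_0/tan(βl)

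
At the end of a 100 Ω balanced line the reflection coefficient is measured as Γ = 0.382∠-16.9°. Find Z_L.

Z_L = Z_0·(1 + Γ)/(1 − Γ) = 100·(1.37 − j0.111)/(0.634 + j0.111)

Z_L ≈ 206 − j53.5 Ω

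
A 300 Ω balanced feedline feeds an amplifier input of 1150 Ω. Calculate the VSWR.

VSWR ≈ 3.83

For a purely resistive load, VSWR = R_L/Z_0 or Z_0/R_L (whichever > 1) = 1150/300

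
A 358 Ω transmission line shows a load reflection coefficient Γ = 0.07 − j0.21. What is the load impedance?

Z_L = Z_0·(1 + Γ)/(1 − Γ) = 358·(1.07 − j0.21)/(0.93 + j0.21)

Z_L ≈ 375 − j165 Ω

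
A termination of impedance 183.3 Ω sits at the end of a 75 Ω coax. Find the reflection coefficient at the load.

Γ = 0.419

Γ = (Z_L − Z_0)/(Z_L + Z_0) = (183.3 − 75)/(183.3 + 75) = 108.3/258.3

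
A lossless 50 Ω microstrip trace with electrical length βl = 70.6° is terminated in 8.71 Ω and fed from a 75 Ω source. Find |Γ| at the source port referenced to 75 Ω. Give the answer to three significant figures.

|Γ| ≈ 0.628

tan(βl) = 2.84
Z_in = Z_0·(Z_L + jZ_0·tanβl)/(Z_0 + jZ_L·tanβl) = 63.4 + j111 Ω
Γ_s = (Z_in − Z_s)/(Z_in + Z_s) = (-11.6 + j111)/(138 + j111), |Γ_s| = 0.628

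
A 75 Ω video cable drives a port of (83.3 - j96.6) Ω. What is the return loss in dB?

RL ≈ 5.63 dB

Γ = (8.3 − j96.6)/(158.3 − j96.6), |Γ| = 0.523
RL = −20·log₁₀|Γ| = −20·log₁₀(0.523)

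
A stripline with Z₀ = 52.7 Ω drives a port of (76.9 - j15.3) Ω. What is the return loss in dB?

Γ = (24.2 − j15.3)/(129.6 − j15.3), |Γ| = 0.219
RL = −20·log₁₀|Γ| = −20·log₁₀(0.219)

RL ≈ 13.2 dB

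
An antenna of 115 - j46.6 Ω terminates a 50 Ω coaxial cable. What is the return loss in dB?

Γ = (65 − j46.6)/(165 − j46.6), |Γ| = 0.466
RL = −20·log₁₀|Γ| = −20·log₁₀(0.466)

RL ≈ 6.62 dB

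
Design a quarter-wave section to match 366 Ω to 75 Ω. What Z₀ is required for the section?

Z_qwt ≈ 166 Ω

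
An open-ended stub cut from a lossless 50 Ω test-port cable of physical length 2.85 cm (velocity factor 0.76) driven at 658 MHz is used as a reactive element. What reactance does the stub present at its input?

λ = v/f = 0.76·c / 658 MHz = 0.347 m
βl = 2π·l/λ = 2π × 0.0823 = 29.6°
tan(βl) = 0.568
For an open-ended stub, Z_in = −jZ_0·cot(βl) = −jZ_0/tan(βl)

X_in ≈ -88 Ω (capacitive)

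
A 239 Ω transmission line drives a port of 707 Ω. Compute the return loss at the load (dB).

Γ = (707 − 239)/(707 + 239) = 0.495
RL = −20·log₁₀|Γ| = −20·log₁₀(0.495)

RL ≈ 6.11 dB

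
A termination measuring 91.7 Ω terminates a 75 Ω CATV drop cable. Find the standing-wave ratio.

VSWR ≈ 1.22

For a purely resistive load, VSWR = R_L/Z_0 or Z_0/R_L (whichever > 1) = 91.7/75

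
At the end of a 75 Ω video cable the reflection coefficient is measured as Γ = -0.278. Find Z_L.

Z_L = Z_0·(1 + Γ)/(1 − Γ) = 75·(0.722)/(1.28)

Z_L ≈ 42.4 Ω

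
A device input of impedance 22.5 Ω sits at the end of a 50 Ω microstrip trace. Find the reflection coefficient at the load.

Γ = -0.379

Γ = (Z_L − Z_0)/(Z_L + Z_0) = (22.5 − 50)/(22.5 + 50) = -27.5/72.5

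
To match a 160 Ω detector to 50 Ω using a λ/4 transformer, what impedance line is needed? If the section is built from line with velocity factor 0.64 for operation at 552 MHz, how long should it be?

Z_qwt = √(Z_0·R_L) = √(50 × 160) = √8000
λ = 0.64·c/f = 0.348 m, so l = λ/4 = 0.087 m

Z_qwt ≈ 89.4 Ω; length ≈ 8.7 cm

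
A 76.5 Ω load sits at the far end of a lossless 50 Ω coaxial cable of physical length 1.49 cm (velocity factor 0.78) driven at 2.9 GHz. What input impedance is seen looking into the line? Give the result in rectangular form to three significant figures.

Z_in ≈ 36 − j11.5 Ω

λ = v/f = 0.78·c / 2.9 GHz = 0.0807 m
βl = 2π·l/λ = 2π × 0.185 = 66.5°
tan(βl) = tan(66.5°) = 2.3
Z_in = Z_0·(Z_L + jZ_0·tanβl)/(Z_0 + jZ_L·tanβl)
     = 50·(76.5 + j115)/(50 + j176)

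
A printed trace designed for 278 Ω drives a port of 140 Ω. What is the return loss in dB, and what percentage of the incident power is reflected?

Γ = (140 − 278)/(140 + 278) = -0.33
RL = −20·log₁₀(0.33) = 9.63 dB
P_refl/P_inc = |Γ|² = 0.109

RL ≈ 9.63 dB; 10.9% of incident power reflected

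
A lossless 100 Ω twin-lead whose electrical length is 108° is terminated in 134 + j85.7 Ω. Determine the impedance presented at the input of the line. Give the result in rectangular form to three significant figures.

tan(βl) = tan(108°) = -3.08
Z_in = Z_0·(Z_L + jZ_0·tanβl)/(Z_0 + jZ_L·tanβl)
     = 100·(134 − j222)/(364 − j412)

Z_in ≈ 46.4 − j8.44 Ω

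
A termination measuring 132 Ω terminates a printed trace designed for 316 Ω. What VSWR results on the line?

VSWR ≈ 2.39

For a purely resistive load, VSWR = R_L/Z_0 or Z_0/R_L (whichever > 1) = 316/132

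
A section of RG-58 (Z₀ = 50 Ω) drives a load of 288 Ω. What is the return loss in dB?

Γ = (288 − 50)/(288 + 50) = 0.704
RL = −20·log₁₀|Γ| = −20·log₁₀(0.704)

RL ≈ 3.05 dB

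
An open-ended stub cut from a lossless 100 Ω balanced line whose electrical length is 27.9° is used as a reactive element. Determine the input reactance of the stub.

X_in ≈ -189 Ω (capacitive)

tan(βl) = 0.529
For an open-ended stub, Z_in = −jZ_0·cot(βl) = −jZ_0/tan(βl)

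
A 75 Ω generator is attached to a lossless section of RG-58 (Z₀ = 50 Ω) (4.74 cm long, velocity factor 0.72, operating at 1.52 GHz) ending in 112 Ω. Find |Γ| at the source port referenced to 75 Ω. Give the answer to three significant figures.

|Γ| ≈ 0.493

λ = v/f = 0.72·c / 1.52 GHz = 0.142 m
βl = 2π·l/λ = 2π × 0.334 = 120°
tan(βl) = -1.73
Z_in = Z_0·(Z_L + jZ_0·tanβl)/(Z_0 + jZ_L·tanβl) = 27.9 + j21.7 Ω
Γ_s = (Z_in − Z_s)/(Z_in + Z_s) = (-47.1 + j21.7)/(103 + j21.7), |Γ_s| = 0.493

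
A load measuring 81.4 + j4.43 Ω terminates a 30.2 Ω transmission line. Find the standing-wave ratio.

Γ = (Z_L − Z_0)/(Z_L + Z_0) = (51.2 + j4.43)/(111.6 + j4.43)
|Γ| = 51.4/112 = 0.46
VSWR = (1 + |Γ|)/(1 − |Γ|) = 1.46/0.54

VSWR ≈ 2.7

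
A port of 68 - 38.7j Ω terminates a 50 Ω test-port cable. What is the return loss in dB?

RL ≈ 9.28 dB

Γ = (18 − j38.7)/(118 − j38.7), |Γ| = 0.344
RL = −20·log₁₀|Γ| = −20·log₁₀(0.344)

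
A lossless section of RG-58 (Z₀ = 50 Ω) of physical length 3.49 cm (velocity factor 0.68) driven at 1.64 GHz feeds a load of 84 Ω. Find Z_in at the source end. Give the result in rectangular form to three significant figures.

λ = v/f = 0.68·c / 1.64 GHz = 0.124 m
βl = 2π·l/λ = 2π × 0.281 = 101°
tan(βl) = tan(101°) = -5.14
Z_in = Z_0·(Z_L + jZ_0·tanβl)/(Z_0 + jZ_L·tanβl)
     = 50·(84 − j257)/(50 − j432)

Z_in ≈ 30.5 + j6.2 Ω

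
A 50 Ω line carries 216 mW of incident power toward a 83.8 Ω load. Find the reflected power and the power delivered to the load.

Γ = (83.8 − 50)/(83.8 + 50) = 0.253
|Γ|² = 0.0638
P_refl = |Γ|²·P_inc = 13.8 mW, P_del = (1 − |Γ|²)·P_inc = 202 mW

P_reflected ≈ 13.8 mW; P_delivered ≈ 202 mW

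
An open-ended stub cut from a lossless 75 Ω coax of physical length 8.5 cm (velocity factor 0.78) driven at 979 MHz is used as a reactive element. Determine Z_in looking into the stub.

Z_in ≈ +j58.6 Ω

λ = v/f = 0.78·c / 979 MHz = 0.239 m
βl = 2π·l/λ = 2π × 0.356 = 128°
tan(βl) = -1.28
For an open-ended stub, Z_in = −jZ_0·cot(βl) = −jZ_0/tan(βl)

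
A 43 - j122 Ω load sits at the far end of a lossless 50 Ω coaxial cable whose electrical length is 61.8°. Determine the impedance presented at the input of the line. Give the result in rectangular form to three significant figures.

tan(βl) = tan(61.8°) = 1.86
Z_in = Z_0·(Z_L + jZ_0·tanβl)/(Z_0 + jZ_L·tanβl)
     = 50·(43 − j28.8)/(278 + j80.2)

Z_in ≈ 5.77 − j6.85 Ω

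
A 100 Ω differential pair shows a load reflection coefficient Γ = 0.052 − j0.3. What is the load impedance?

Z_L ≈ 91.8 − j60.7 Ω

Z_L = Z_0·(1 + Γ)/(1 − Γ) = 100·(1.05 − j0.3)/(0.948 + j0.3)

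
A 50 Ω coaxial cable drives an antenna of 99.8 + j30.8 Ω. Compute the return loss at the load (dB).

Γ = (49.8 + j30.8)/(149.8 + j30.8), |Γ| = 0.383
RL = −20·log₁₀|Γ| = −20·log₁₀(0.383)

RL ≈ 8.34 dB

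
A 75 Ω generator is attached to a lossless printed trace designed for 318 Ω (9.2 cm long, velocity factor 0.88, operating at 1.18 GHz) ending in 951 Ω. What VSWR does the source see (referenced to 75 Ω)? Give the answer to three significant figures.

λ = v/f = 0.88·c / 1.18 GHz = 0.224 m
βl = 2π·l/λ = 2π × 0.411 = 148°
tan(βl) = -0.624
Z_in = Z_0·(Z_L + jZ_0·tanβl)/(Z_0 + jZ_L·tanβl) = 295 + j352 Ω
Γ_s = (Z_in − Z_s)/(Z_in + Z_s) = (220 + j352)/(370 + j352), |Γ_s| = 0.813
VSWR = (1 + |Γ_s|)/(1 − |Γ_s|)

VSWR ≈ 9.67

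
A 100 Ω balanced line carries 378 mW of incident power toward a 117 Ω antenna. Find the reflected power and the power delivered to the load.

Γ = (117 − 100)/(117 + 100) = 0.0783
|Γ|² = 0.00614
P_refl = |Γ|²·P_inc = 2.32 mW, P_del = (1 − |Γ|²)·P_inc = 376 mW

P_reflected ≈ 2.32 mW; P_delivered ≈ 376 mW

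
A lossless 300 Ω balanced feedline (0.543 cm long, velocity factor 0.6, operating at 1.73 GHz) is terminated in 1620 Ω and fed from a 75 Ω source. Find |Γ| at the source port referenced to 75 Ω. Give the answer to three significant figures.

|Γ| ≈ 0.903

λ = v/f = 0.6·c / 1.73 GHz = 0.104 m
βl = 2π·l/λ = 2π × 0.0522 = 18.8°
tan(βl) = 0.34
Z_in = Z_0·(Z_L + jZ_0·tanβl)/(Z_0 + jZ_L·tanβl) = 413 − j657 Ω
Γ_s = (Z_in − Z_s)/(Z_in + Z_s) = (338 − j657)/(488 − j657), |Γ_s| = 0.903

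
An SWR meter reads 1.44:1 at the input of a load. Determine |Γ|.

|Γ| ≈ 0.18

|Γ| = (S − 1)/(S + 1) = (1.44 − 1)/(1.44 + 1) = 0.44/2.44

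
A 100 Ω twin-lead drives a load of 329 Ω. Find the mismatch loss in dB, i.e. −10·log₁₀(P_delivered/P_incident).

Γ = (329 − 100)/(329 + 100) = 0.534
|Γ|² = 0.285, so P_del/P_inc = 1 − |Γ|² = 0.715
ML = −10·log₁₀(1 − |Γ|²)

mismatch loss ≈ 1.46 dB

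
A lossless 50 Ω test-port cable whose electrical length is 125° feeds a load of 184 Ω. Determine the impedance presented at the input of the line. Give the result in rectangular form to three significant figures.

tan(βl) = tan(125°) = -1.43
Z_in = Z_0·(Z_L + jZ_0·tanβl)/(Z_0 + jZ_L·tanβl)
     = 50·(184 − j71.4)/(50 − j263)

Z_in ≈ 19.5 + j31.3 Ω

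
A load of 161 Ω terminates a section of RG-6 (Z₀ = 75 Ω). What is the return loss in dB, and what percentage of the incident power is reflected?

Γ = (161 − 75)/(161 + 75) = 0.364
RL = −20·log₁₀(0.364) = 8.77 dB
P_refl/P_inc = |Γ|² = 0.133

RL ≈ 8.77 dB; 13.3% of incident power reflected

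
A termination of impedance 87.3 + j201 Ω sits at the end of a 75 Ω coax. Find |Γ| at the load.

Γ = (Z_L − Z_0)/(Z_L + Z_0) = (12.3 + j201)/(162.3 + j201)
|Γ| = 201/258

|Γ| ≈ 0.779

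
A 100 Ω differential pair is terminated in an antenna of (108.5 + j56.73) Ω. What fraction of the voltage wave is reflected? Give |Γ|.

|Γ| ≈ 0.265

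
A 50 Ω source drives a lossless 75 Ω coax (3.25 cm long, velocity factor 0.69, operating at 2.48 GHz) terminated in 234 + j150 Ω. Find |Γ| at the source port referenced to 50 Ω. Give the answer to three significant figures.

|Γ| ≈ 0.648

λ = v/f = 0.69·c / 2.48 GHz = 0.0835 m
βl = 2π·l/λ = 2π × 0.389 = 140°
tan(βl) = -0.834
Z_in = Z_0·(Z_L + jZ_0·tanβl)/(Z_0 + jZ_L·tanβl) = 28.6 + j60.6 Ω
Γ_s = (Z_in − Z_s)/(Z_in + Z_s) = (-21.4 + j60.6)/(78.6 + j60.6), |Γ_s| = 0.648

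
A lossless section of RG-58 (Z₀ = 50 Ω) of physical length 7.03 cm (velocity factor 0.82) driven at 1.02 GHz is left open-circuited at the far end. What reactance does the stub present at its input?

λ = v/f = 0.82·c / 1.02 GHz = 0.241 m
βl = 2π·l/λ = 2π × 0.291 = 105°
tan(βl) = -3.75
For an open-circuited stub, Z_in = −jZ_0·cot(βl) = −jZ_0/tan(βl)

X_in ≈ 13.3 Ω (inductive)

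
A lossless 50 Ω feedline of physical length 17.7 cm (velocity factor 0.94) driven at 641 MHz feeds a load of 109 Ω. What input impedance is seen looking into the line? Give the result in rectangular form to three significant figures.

λ = v/f = 0.94·c / 641 MHz = 0.44 m
βl = 2π·l/λ = 2π × 0.402 = 145°
tan(βl) = tan(145°) = -0.704
Z_in = Z_0·(Z_L + jZ_0·tanβl)/(Z_0 + jZ_L·tanβl)
     = 50·(109 − j35.2)/(50 − j76.8)

Z_in ≈ 48.6 + j39.4 Ω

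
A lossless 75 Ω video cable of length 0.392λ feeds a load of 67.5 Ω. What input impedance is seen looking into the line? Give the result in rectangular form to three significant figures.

Z_in ≈ 73 − j7.53 Ω

βl = 2π × 0.392 = 141°
tan(βl) = tan(141°) = -0.806
Z_in = Z_0·(Z_L + jZ_0·tanβl)/(Z_0 + jZ_L·tanβl)
     = 75·(67.5 − j60.5)/(75 − j54.4)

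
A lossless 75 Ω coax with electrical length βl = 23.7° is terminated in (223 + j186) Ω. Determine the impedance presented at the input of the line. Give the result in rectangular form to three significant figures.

tan(βl) = tan(23.7°) = 0.439
Z_in = Z_0·(Z_L + jZ_0·tanβl)/(Z_0 + jZ_L·tanβl)
     = 75·(223 + j219)/(-6.65 + j97.9)

Z_in ≈ 155 − j181 Ω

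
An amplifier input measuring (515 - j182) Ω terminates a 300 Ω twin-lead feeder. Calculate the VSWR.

VSWR ≈ 2.02

Γ = (Z_L − Z_0)/(Z_L + Z_0) = (215 − j182)/(815 − j182)
|Γ| = 282/835 = 0.337
VSWR = (1 + |Γ|)/(1 − |Γ|) = 1.34/0.663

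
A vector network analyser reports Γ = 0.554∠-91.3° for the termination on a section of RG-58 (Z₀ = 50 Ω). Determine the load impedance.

Z_L = Z_0·(1 + Γ)/(1 − Γ) = 50·(0.987 − j0.554)/(1.01 + j0.554)

Z_L ≈ 26 − j41.6 Ω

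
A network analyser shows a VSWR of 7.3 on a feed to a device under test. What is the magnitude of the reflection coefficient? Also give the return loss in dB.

|Γ| = (S − 1)/(S + 1) = (7.3 − 1)/(7.3 + 1) = 6.3/8.3
RL = −20·log₁₀|Γ| = −20·log₁₀(0.759)

|Γ| ≈ 0.759; return loss ≈ 2.39 dB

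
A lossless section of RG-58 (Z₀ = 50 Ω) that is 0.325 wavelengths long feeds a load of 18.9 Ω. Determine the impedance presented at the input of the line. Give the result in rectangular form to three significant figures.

βl = 2π × 0.325 = 117°
tan(βl) = tan(117°) = -1.96
Z_in = Z_0·(Z_L + jZ_0·tanβl)/(Z_0 + jZ_L·tanβl)
     = 50·(18.9 − j98.1)/(50 − j37.1)

Z_in ≈ 59.1 − j54.3 Ω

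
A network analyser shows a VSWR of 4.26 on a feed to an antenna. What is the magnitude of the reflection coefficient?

|Γ| = (S − 1)/(S + 1) = (4.26 − 1)/(4.26 + 1) = 3.26/5.26

|Γ| ≈ 0.62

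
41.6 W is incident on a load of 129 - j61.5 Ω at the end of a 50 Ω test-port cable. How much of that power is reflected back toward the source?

P_reflected ≈ 11.6 W

|Γ| = |(79 − j61.5)/(179 − j61.5)| = 0.529
|Γ|² = 0.28
P_refl = |Γ|²·P_inc = 11.6 W, P_del = (1 − |Γ|²)·P_inc = 30 W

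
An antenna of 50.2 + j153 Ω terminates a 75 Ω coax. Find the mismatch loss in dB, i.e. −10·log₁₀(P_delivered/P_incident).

Γ = (-24.8 + j153)/(125.2 + j153), |Γ| = 0.784
|Γ|² = 0.615, so P_del/P_inc = 1 − |Γ|² = 0.385
ML = −10·log₁₀(1 − |Γ|²)

mismatch loss ≈ 4.14 dB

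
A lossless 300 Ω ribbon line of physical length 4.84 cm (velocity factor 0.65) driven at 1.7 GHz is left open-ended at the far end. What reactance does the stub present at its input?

X_in ≈ 562 Ω (inductive)

λ = v/f = 0.65·c / 1.7 GHz = 0.115 m
βl = 2π·l/λ = 2π × 0.422 = 152°
tan(βl) = -0.534
For an open-ended stub, Z_in = −jZ_0·cot(βl) = −jZ_0/tan(βl)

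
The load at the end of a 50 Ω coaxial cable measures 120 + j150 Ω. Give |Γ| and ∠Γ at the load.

Γ = (Z_L − Z_0)/(Z_L + Z_0) = (70 + j150)/(170 + j150)
|Γ| = 166/227 = 0.73

Γ ≈ 0.73 ∠ 23.6°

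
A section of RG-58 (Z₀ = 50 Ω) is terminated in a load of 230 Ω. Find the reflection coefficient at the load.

Γ = (Z_L − Z_0)/(Z_L + Z_0) = (230 − 50)/(230 + 50) = 180/280

Γ = 0.643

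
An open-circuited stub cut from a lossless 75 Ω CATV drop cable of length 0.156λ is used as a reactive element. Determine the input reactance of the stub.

X_in ≈ -50.3 Ω (capacitive)

βl = 2π × 0.156 = 56.2°
tan(βl) = 1.49
For an open-circuited stub, Z_in = −jZ_0·cot(βl) = −jZ_0/tan(βl)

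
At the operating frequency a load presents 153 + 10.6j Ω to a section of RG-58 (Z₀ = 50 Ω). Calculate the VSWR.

VSWR ≈ 3.08

Γ = (Z_L − Z_0)/(Z_L + Z_0) = (103 + j10.6)/(203 + j10.6)
|Γ| = 104/203 = 0.509
VSWR = (1 + |Γ|)/(1 − |Γ|) = 1.51/0.491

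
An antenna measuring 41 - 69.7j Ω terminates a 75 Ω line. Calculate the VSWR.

VSWR ≈ 3.68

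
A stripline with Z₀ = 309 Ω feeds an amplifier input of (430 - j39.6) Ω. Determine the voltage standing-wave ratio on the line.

VSWR ≈ 1.42

Γ = (Z_L − Z_0)/(Z_L + Z_0) = (121 − j39.6)/(739 − j39.6)
|Γ| = 127/740 = 0.172
VSWR = (1 + |Γ|)/(1 − |Γ|) = 1.17/0.828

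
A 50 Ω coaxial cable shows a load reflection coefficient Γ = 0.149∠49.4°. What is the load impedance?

Z_L ≈ 59 + j13.7 Ω

Z_L = Z_0·(1 + Γ)/(1 − Γ) = 50·(1.1 + j0.113)/(0.903 − j0.113)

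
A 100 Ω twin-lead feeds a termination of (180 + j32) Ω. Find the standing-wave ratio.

Γ = (Z_L − Z_0)/(Z_L + Z_0) = (80 + j32)/(280 + j32)
|Γ| = 86.2/282 = 0.306
VSWR = (1 + |Γ|)/(1 − |Γ|) = 1.31/0.694

VSWR ≈ 1.88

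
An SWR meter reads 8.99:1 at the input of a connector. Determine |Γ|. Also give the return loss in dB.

|Γ| = (S − 1)/(S + 1) = (8.99 − 1)/(8.99 + 1) = 7.99/9.99
RL = −20·log₁₀|Γ| = −20·log₁₀(0.8)

|Γ| ≈ 0.8; return loss ≈ 1.94 dB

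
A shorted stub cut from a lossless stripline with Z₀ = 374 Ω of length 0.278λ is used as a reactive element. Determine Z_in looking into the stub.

βl = 2π × 0.278 = 100°
tan(βl) = -5.63
For a shorted stub, Z_in = jZ_0·tan(βl)

Z_in ≈ −j2100 Ω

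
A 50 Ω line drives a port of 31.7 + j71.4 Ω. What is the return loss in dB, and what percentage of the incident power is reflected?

RL ≈ 3.36 dB; 46.1% of incident power reflected

Γ = (-18.3 + j71.4)/(81.7 + j71.4), |Γ| = 0.679
RL = −20·log₁₀(0.679) = 3.36 dB
P_refl/P_inc = |Γ|² = 0.461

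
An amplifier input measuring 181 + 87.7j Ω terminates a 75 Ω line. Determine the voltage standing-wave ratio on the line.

Γ = (Z_L − Z_0)/(Z_L + Z_0) = (106 + j87.7)/(256 + j87.7)
|Γ| = 138/271 = 0.508
VSWR = (1 + |Γ|)/(1 − |Γ|) = 1.51/0.492

VSWR ≈ 3.07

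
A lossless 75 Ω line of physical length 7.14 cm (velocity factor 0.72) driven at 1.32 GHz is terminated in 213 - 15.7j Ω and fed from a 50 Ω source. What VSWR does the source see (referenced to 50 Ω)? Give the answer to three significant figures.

VSWR ≈ 4

λ = v/f = 0.72·c / 1.32 GHz = 0.164 m
βl = 2π·l/λ = 2π × 0.436 = 157°
tan(βl) = -0.423
Z_in = Z_0·(Z_L + jZ_0·tanβl)/(Z_0 + jZ_L·tanβl) = 110 + j93.5 Ω
Γ_s = (Z_in − Z_s)/(Z_in + Z_s) = (60.5 + j93.5)/(160 + j93.5), |Γ_s| = 0.6
VSWR = (1 + |Γ_s|)/(1 − |Γ_s|)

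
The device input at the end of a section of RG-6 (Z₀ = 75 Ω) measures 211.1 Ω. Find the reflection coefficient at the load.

Γ = (Z_L − Z_0)/(Z_L + Z_0) = (211.1 − 75)/(211.1 + 75) = 136.1/286.1

Γ = 0.476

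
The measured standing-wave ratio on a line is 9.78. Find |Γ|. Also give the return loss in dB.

|Γ| = (S − 1)/(S + 1) = (9.78 − 1)/(9.78 + 1) = 8.78/10.8
RL = −20·log₁₀|Γ| = −20·log₁₀(0.814)

|Γ| ≈ 0.814; return loss ≈ 1.78 dB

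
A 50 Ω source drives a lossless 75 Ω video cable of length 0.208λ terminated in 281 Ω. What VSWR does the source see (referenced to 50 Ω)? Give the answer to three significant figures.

βl = 2π × 0.208 = 74.9°
tan(βl) = 3.7
Z_in = Z_0·(Z_L + jZ_0·tanβl)/(Z_0 + jZ_L·tanβl) = 21.4 − j18.7 Ω
Γ_s = (Z_in − Z_s)/(Z_in + Z_s) = (-28.6 − j18.7)/(71.4 − j18.7), |Γ_s| = 0.464
VSWR = (1 + |Γ_s|)/(1 − |Γ_s|)

VSWR ≈ 2.73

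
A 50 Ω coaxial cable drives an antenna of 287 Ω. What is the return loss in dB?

Γ = (287 − 50)/(287 + 50) = 0.703
RL = −20·log₁₀|Γ| = −20·log₁₀(0.703)

RL ≈ 3.06 dB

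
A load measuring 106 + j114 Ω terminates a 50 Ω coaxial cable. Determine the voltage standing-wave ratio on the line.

VSWR ≈ 4.84

Γ = (Z_L − Z_0)/(Z_L + Z_0) = (56 + j114)/(156 + j114)
|Γ| = 127/193 = 0.657
VSWR = (1 + |Γ|)/(1 − |Γ|) = 1.66/0.343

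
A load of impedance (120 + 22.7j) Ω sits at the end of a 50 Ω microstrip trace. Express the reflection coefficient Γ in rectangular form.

Γ ≈ 0.422 + j0.0772

Γ = (Z_L − Z_0)/(Z_L + Z_0) = (70 + j22.7)/(170 + j22.7)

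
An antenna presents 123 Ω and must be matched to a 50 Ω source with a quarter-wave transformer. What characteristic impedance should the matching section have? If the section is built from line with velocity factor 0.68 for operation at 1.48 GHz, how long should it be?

Z_qwt = √(Z_0·R_L) = √(50 × 123) = √6150
λ = 0.68·c/f = 0.138 m, so l = λ/4 = 0.0345 m

Z_qwt ≈ 78.4 Ω; length ≈ 3.45 cm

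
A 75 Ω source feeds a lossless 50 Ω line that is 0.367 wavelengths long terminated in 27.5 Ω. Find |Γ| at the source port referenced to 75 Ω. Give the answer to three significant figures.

|Γ| ≈ 0.337

βl = 2π × 0.367 = 132°
tan(βl) = -1.11
Z_in = Z_0·(Z_L + jZ_0·tanβl)/(Z_0 + jZ_L·tanβl) = 44.6 − j28.2 Ω
Γ_s = (Z_in − Z_s)/(Z_in + Z_s) = (-30.4 − j28.2)/(120 − j28.2), |Γ_s| = 0.337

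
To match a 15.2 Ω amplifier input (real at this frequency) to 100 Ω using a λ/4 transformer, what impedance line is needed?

Z_qwt = √(Z_0·R_L) = √(100 × 15.2) = √1520

Z_qwt ≈ 39 Ω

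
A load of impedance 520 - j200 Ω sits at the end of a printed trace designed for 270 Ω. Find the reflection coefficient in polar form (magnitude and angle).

Γ = (Z_L − Z_0)/(Z_L + Z_0) = (250 − j200)/(790 − j200)
|Γ| = 320/815 = 0.393

Γ ≈ 0.393 ∠ -24.5°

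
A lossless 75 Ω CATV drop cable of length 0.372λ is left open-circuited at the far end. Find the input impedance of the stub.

Z_in ≈ +j72.2 Ω

βl = 2π × 0.372 = 134°
tan(βl) = -1.04
For an open-circuited stub, Z_in = −jZ_0·cot(βl) = −jZ_0/tan(βl)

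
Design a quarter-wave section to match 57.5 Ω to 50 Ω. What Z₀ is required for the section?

Z_qwt ≈ 53.6 Ω

Z_qwt = √(Z_0·R_L) = √(50 × 57.5) = √2875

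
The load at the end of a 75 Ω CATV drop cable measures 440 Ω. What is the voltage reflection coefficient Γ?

Γ = (Z_L − Z_0)/(Z_L + Z_0) = (440 − 75)/(440 + 75) = 365/515

Γ = 0.709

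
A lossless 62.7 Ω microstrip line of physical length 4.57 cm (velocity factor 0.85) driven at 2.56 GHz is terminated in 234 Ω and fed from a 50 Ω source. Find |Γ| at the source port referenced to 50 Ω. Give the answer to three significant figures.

λ = v/f = 0.85·c / 2.56 GHz = 0.0996 m
βl = 2π·l/λ = 2π × 0.459 = 165°
tan(βl) = -0.265
Z_in = Z_0·(Z_L + jZ_0·tanβl)/(Z_0 + jZ_L·tanβl) = 127 + j109 Ω
Γ_s = (Z_in − Z_s)/(Z_in + Z_s) = (76.7 + j109)/(177 + j109), |Γ_s| = 0.641

|Γ| ≈ 0.641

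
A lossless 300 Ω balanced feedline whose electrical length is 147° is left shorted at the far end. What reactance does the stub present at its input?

X_in ≈ -195 Ω (capacitive)

tan(βl) = -0.649
For a shorted stub, Z_in = jZ_0·tan(βl)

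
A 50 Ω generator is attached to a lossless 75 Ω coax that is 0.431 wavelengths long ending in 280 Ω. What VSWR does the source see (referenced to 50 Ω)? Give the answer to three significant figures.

VSWR ≈ 5.07

βl = 2π × 0.431 = 155°
tan(βl) = -0.463
Z_in = Z_0·(Z_L + jZ_0·tanβl)/(Z_0 + jZ_L·tanβl) = 85.3 + j113 Ω
Γ_s = (Z_in − Z_s)/(Z_in + Z_s) = (35.3 + j113)/(135 + j113), |Γ_s| = 0.671
VSWR = (1 + |Γ_s|)/(1 − |Γ_s|)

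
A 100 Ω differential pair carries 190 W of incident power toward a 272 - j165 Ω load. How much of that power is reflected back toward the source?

|Γ| = |(172 − j165)/(372 − j165)| = 0.586
|Γ|² = 0.343
P_refl = |Γ|²·P_inc = 65.2 W, P_del = (1 − |Γ|²)·P_inc = 125 W

P_reflected ≈ 65.2 W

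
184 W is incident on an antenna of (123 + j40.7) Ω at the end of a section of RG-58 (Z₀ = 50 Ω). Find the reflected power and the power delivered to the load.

|Γ| = |(73 + j40.7)/(173 + j40.7)| = 0.47
|Γ|² = 0.221
P_refl = |Γ|²·P_inc = 40.7 W, P_del = (1 − |Γ|²)·P_inc = 143 W

P_reflected ≈ 40.7 W; P_delivered ≈ 143 W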